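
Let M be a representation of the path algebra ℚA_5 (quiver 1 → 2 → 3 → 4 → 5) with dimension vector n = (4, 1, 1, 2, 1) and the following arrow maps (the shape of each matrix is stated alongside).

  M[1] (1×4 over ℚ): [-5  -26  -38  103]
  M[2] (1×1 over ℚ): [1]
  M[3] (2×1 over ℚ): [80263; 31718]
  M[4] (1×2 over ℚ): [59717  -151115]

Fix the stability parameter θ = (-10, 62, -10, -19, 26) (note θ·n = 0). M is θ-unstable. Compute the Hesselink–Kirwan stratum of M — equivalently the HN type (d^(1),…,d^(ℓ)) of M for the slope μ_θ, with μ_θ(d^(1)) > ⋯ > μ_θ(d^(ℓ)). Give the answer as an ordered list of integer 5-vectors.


Via rank(M_{q-1}∘⋯∘M_p): M ≅ I[1,1]^3, I[1,5], I[4,4].
μ_θ-semistable layers: μ^(1)=26; μ^(2)=11; μ^(3)=-10; μ^(4)=-19

((0, 0, 0, 0, 1); (0, 1, 1, 1, 0); (4, 0, 0, 0, 0); (0, 0, 0, 1, 0))


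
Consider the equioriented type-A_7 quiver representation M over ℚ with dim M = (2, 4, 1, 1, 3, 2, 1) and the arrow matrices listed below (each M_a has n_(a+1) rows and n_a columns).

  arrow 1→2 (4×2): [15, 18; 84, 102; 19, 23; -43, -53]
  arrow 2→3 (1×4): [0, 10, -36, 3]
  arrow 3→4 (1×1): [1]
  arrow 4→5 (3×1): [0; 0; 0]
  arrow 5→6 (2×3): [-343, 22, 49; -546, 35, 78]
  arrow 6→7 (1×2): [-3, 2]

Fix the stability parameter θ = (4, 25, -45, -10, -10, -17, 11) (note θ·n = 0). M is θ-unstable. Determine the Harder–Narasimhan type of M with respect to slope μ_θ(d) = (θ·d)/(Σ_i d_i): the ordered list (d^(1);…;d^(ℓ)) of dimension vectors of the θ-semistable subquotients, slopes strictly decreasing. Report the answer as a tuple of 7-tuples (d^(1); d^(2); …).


Via rank(M_{q-1}∘⋯∘M_p): M ≅ I[1,2], I[1,4], I[2,2]^2, I[5,5], I[5,6], I[5,7].
μ_θ-semistable layers: μ^(1)=25; μ^(2)=11; μ^(3)=4; μ^(4)=-13/2; μ^(5)=-10; μ^(6)=-27/2

((0, 3, 0, 0, 0, 0, 0); (0, 0, 0, 0, 0, 0, 1); (1, 0, 0, 0, 0, 0, 0); (1, 1, 1, 1, 0, 0, 0); (0, 0, 0, 0, 1, 0, 0); (0, 0, 0, 0, 2, 2, 0))


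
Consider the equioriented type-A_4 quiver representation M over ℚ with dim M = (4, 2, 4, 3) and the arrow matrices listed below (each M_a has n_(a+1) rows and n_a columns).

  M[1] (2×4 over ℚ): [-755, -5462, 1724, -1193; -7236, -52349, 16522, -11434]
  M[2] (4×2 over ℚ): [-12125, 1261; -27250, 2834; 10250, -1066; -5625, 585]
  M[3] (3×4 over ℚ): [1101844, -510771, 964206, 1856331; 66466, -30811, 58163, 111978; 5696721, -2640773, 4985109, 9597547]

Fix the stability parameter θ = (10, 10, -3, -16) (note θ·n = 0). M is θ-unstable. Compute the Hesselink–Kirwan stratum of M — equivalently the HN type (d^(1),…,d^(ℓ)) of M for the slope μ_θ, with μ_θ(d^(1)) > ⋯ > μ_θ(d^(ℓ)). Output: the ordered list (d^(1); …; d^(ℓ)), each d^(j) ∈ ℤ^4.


Via rank(M_{q-1}∘⋯∘M_p): M ≅ I[1,1]^2, I[1,2], I[1,4], I[3,3], I[3,4]^2.
μ_θ-semistable layers: μ^(1)=10; μ^(2)=1/4; μ^(3)=-3; μ^(4)=-19/2

((3, 1, 0, 0); (1, 1, 1, 1); (0, 0, 1, 0); (0, 0, 2, 2))


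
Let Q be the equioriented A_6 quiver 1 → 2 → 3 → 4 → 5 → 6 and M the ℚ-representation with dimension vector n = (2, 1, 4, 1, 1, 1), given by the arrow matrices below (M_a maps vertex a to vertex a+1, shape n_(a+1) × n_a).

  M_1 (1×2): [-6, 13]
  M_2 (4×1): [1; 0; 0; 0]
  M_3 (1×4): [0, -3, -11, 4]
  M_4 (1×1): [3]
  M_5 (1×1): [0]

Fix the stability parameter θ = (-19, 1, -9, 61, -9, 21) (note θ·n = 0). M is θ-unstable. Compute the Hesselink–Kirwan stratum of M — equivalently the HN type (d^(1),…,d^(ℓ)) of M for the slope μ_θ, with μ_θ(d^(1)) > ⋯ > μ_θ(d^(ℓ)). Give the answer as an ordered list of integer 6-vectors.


Interval decomposition of M: I[1,1], I[1,3], I[3,3]^2, I[3,5], I[6,6].
HN type (ℓ=5): μ^(1)=26; μ^(2)=21; μ^(3)=-4; μ^(4)=-9; μ^(5)=-19

((0, 0, 0, 1, 1, 0); (0, 0, 0, 0, 0, 1); (0, 1, 1, 0, 0, 0); (0, 0, 3, 0, 0, 0); (2, 0, 0, 0, 0, 0))


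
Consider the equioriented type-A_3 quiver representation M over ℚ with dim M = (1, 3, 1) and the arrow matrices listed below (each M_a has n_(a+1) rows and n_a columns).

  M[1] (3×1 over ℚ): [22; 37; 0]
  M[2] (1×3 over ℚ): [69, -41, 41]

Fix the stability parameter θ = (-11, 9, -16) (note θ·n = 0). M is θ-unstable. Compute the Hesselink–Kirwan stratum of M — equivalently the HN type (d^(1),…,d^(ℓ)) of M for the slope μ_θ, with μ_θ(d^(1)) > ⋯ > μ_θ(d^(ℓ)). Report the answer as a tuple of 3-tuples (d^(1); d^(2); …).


Barcode: M ≅ I[1,3], I[2,2]^2. HN layers by μ_θ (3 steps, strictly decreasing):
  μ^(1)=9; μ^(2)=-7/2; μ^(3)=-11

((0, 2, 0); (0, 1, 1); (1, 0, 0))


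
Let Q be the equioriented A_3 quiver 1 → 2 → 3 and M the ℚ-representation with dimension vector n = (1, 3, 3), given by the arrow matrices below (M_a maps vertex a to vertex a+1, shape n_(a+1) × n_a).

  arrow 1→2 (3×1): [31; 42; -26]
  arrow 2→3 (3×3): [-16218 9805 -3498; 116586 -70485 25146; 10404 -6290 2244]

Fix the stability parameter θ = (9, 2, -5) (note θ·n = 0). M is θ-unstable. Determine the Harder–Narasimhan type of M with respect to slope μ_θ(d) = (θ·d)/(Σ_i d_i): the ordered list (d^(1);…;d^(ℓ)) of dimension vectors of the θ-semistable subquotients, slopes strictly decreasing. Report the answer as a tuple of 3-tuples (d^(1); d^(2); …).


Via rank(M_{q-1}∘⋯∘M_p): M ≅ I[1,2], I[2,2], I[2,3], I[3,3]^2.
μ_θ-semistable layers: μ^(1)=11/2; μ^(2)=2; μ^(3)=-3/2; μ^(4)=-5

((1, 1, 0); (0, 1, 0); (0, 1, 1); (0, 0, 2))


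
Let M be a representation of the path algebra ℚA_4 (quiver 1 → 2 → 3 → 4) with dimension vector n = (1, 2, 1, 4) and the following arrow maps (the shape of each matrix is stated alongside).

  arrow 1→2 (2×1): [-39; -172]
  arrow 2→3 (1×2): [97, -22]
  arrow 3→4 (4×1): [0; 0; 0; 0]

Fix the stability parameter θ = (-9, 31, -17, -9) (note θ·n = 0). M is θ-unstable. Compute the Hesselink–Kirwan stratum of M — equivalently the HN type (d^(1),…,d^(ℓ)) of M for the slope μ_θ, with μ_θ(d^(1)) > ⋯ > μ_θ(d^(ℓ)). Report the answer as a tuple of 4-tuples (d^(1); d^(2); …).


Via rank(M_{q-1}∘⋯∘M_p): M ≅ I[1,3], I[2,2], I[4,4]^4.
μ_θ-semistable layers: μ^(1)=31; μ^(2)=7; μ^(3)=-9

((0, 1, 0, 0); (0, 1, 1, 0); (1, 0, 0, 4))


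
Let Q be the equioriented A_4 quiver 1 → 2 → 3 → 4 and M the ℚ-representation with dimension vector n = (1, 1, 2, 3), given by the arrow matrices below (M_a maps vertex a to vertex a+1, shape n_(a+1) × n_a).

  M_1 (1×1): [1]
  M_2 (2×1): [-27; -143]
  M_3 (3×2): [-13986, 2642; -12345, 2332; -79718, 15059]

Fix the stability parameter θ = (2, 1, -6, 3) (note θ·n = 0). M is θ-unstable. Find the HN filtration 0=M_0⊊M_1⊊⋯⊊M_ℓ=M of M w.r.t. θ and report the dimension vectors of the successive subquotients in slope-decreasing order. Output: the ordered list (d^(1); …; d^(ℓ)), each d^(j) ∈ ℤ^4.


Interval decomposition of M: I[1,4], I[3,4], I[4,4].
HN type (ℓ=3): μ^(1)=3; μ^(2)=-1; μ^(3)=-6

((0, 0, 0, 3); (1, 1, 1, 0); (0, 0, 1, 0))


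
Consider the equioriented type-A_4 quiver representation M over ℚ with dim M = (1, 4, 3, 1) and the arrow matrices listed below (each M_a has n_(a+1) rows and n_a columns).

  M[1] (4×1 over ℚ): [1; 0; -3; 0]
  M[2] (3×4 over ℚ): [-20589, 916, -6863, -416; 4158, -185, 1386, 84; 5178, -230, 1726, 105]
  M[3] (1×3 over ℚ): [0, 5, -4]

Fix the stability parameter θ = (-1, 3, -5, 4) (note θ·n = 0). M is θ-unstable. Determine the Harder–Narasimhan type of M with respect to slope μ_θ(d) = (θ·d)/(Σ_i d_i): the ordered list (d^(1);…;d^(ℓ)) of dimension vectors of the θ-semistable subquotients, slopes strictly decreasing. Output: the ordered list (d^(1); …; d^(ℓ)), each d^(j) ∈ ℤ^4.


Barcode: M ≅ I[1,2], I[2,3]^2, I[2,4]. HN layers by μ_θ (3 steps, strictly decreasing):
  μ^(1)=4; μ^(2)=3; μ^(3)=-1

((0, 0, 0, 1); (0, 1, 0, 0); (1, 3, 3, 0))


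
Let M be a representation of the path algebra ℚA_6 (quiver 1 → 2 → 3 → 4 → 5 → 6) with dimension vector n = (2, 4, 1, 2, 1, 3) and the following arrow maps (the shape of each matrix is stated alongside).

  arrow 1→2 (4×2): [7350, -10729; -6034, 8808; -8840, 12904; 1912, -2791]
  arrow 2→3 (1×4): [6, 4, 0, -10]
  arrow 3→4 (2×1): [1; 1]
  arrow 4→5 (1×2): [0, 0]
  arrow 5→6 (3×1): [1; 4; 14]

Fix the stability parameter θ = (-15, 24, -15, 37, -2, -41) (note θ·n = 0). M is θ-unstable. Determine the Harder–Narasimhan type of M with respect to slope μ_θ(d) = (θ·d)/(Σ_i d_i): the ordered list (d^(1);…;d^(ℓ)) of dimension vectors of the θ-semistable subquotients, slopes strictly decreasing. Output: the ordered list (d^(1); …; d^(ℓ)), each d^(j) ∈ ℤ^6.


Interval decomposition of M: I[1,2], I[1,4], I[2,2]^2, I[4,4], I[5,6], I[6,6]^2.
HN type (ℓ=6): μ^(1)=37; μ^(2)=24; μ^(3)=9/2; μ^(4)=-15; μ^(5)=-43/2; μ^(6)=-41

((0, 0, 0, 2, 0, 0); (0, 3, 0, 0, 0, 0); (0, 1, 1, 0, 0, 0); (2, 0, 0, 0, 0, 0); (0, 0, 0, 0, 1, 1); (0, 0, 0, 0, 0, 2))


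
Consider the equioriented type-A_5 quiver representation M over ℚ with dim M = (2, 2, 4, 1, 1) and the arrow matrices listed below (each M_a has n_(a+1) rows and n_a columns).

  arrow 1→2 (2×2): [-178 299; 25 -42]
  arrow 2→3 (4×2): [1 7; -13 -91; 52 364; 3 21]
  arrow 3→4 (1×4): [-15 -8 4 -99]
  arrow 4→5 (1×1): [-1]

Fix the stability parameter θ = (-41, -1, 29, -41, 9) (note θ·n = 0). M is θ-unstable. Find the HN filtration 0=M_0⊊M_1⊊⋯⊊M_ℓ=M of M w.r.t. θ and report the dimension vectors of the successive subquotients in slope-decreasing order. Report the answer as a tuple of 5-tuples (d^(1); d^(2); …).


Via rank(M_{q-1}∘⋯∘M_p): M ≅ I[1,2], I[1,3], I[3,3]^2, I[3,5].
μ_θ-semistable layers: μ^(1)=29; μ^(2)=9; μ^(3)=-1; μ^(4)=-6; μ^(5)=-41

((0, 0, 3, 0, 0); (0, 0, 0, 0, 1); (0, 2, 0, 0, 0); (0, 0, 1, 1, 0); (2, 0, 0, 0, 0))


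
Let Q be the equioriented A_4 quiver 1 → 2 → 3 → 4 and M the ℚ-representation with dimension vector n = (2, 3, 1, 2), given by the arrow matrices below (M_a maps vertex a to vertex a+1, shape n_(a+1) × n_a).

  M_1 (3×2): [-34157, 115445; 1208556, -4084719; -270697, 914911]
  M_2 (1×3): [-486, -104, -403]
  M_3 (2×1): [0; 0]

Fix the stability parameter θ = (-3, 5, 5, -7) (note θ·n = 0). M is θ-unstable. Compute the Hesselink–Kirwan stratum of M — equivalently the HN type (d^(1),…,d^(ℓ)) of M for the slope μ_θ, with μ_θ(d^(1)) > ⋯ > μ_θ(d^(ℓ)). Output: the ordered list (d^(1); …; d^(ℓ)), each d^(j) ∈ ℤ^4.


Interval decomposition of M: I[1,2], I[1,3], I[2,2], I[4,4]^2.
HN type (ℓ=3): μ^(1)=5; μ^(2)=-3; μ^(3)=-7

((0, 3, 1, 0); (2, 0, 0, 0); (0, 0, 0, 2))


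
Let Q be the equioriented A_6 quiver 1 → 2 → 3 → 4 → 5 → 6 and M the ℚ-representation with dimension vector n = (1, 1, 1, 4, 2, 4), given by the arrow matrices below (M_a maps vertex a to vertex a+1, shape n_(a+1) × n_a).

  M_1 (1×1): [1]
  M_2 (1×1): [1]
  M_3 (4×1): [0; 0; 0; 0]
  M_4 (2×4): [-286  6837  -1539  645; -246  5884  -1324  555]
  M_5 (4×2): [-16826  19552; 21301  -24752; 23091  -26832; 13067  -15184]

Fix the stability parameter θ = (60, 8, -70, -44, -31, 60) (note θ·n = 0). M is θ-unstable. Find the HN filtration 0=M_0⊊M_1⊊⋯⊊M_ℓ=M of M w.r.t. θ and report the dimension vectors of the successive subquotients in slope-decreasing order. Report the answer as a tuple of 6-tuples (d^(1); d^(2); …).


Via rank(M_{q-1}∘⋯∘M_p): M ≅ I[1,3], I[4,4]^2, I[4,5], I[4,6], I[6,6]^3.
μ_θ-semistable layers: μ^(1)=60; μ^(2)=-2/3; μ^(3)=-31; μ^(4)=-44

((0, 0, 0, 0, 0, 4); (1, 1, 1, 0, 0, 0); (0, 0, 0, 0, 2, 0); (0, 0, 0, 4, 0, 0))


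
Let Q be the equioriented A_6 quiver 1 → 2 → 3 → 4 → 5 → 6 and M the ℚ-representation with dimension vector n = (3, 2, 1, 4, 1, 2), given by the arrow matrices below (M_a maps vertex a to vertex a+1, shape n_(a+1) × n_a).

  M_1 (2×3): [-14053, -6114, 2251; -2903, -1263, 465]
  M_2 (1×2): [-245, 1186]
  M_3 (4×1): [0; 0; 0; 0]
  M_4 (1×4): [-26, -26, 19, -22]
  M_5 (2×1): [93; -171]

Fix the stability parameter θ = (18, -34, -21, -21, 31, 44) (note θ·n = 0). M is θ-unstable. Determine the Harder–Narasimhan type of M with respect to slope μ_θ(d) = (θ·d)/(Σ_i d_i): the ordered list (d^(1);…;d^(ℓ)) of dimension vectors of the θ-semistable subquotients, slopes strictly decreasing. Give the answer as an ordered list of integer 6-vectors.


Interval decomposition of M: I[1,1], I[1,2], I[1,3], I[4,4]^3, I[4,6], I[6,6].
HN type (ℓ=6): μ^(1)=44; μ^(2)=31; μ^(3)=18; μ^(4)=-8; μ^(5)=-37/3; μ^(6)=-21

((0, 0, 0, 0, 0, 2); (0, 0, 0, 0, 1, 0); (1, 0, 0, 0, 0, 0); (1, 1, 0, 0, 0, 0); (1, 1, 1, 0, 0, 0); (0, 0, 0, 4, 0, 0))


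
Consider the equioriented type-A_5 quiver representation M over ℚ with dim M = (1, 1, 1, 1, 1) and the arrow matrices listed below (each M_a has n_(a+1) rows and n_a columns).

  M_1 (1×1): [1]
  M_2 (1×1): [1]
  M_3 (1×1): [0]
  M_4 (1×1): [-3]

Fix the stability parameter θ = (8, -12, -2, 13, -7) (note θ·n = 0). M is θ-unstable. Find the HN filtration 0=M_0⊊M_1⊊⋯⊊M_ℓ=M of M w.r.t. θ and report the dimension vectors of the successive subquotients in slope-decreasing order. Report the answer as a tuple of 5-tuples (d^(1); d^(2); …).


Barcode: M ≅ I[1,3], I[4,5]. HN layers by μ_θ (2 steps, strictly decreasing):
  μ^(1)=3; μ^(2)=-2

((0, 0, 0, 1, 1); (1, 1, 1, 0, 0))


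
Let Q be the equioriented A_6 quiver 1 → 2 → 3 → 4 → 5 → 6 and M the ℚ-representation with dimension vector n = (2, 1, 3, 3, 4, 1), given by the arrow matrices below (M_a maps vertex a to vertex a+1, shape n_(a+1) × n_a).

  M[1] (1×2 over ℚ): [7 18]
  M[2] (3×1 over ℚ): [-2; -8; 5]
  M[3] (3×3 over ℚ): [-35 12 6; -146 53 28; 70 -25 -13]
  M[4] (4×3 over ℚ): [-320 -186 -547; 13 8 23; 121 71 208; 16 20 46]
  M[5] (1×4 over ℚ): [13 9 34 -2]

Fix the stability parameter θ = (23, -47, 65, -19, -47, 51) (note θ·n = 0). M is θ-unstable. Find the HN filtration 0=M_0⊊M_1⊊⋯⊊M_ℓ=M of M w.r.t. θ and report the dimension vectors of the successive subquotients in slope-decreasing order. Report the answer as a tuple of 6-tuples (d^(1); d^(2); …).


Barcode: M ≅ I[1,1], I[1,5], I[3,5], I[3,6], I[5,5]. HN layers by μ_θ (5 steps, strictly decreasing):
  μ^(1)=51; μ^(2)=23; μ^(3)=-1/3; μ^(4)=-12; μ^(5)=-47

((0, 0, 0, 0, 0, 1); (1, 0, 0, 0, 0, 0); (0, 0, 3, 3, 3, 0); (1, 1, 0, 0, 0, 0); (0, 0, 0, 0, 1, 0))


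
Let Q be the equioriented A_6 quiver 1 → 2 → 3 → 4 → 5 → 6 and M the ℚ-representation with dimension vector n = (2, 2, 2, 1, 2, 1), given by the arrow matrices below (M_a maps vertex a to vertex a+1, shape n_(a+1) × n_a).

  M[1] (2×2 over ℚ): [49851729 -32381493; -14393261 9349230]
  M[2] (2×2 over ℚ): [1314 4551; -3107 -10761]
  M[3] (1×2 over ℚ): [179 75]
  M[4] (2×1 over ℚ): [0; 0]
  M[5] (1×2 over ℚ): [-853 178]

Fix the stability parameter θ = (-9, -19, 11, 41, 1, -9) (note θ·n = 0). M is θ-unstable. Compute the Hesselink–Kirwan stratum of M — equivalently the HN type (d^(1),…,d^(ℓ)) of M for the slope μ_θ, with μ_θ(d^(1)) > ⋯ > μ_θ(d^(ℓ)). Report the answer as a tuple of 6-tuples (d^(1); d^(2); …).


Interval decomposition of M: I[1,3], I[1,4], I[5,5], I[5,6].
HN type (ℓ=5): μ^(1)=41; μ^(2)=11; μ^(3)=1; μ^(4)=-4; μ^(5)=-14

((0, 0, 0, 1, 0, 0); (0, 0, 2, 0, 0, 0); (0, 0, 0, 0, 1, 0); (0, 0, 0, 0, 1, 1); (2, 2, 0, 0, 0, 0))


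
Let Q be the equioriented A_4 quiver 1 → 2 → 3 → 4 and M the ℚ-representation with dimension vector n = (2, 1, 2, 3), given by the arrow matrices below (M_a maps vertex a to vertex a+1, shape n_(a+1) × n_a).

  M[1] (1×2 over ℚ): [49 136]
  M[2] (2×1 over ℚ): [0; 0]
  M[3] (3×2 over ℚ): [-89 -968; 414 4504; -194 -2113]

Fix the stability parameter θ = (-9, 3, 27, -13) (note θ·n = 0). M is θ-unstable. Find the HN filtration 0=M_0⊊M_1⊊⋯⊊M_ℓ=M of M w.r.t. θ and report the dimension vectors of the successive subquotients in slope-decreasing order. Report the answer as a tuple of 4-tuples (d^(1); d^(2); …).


Barcode: M ≅ I[1,1], I[1,2], I[3,4]^2, I[4,4]. HN layers by μ_θ (4 steps, strictly decreasing):
  μ^(1)=7; μ^(2)=3; μ^(3)=-9; μ^(4)=-13

((0, 0, 2, 2); (0, 1, 0, 0); (2, 0, 0, 0); (0, 0, 0, 1))


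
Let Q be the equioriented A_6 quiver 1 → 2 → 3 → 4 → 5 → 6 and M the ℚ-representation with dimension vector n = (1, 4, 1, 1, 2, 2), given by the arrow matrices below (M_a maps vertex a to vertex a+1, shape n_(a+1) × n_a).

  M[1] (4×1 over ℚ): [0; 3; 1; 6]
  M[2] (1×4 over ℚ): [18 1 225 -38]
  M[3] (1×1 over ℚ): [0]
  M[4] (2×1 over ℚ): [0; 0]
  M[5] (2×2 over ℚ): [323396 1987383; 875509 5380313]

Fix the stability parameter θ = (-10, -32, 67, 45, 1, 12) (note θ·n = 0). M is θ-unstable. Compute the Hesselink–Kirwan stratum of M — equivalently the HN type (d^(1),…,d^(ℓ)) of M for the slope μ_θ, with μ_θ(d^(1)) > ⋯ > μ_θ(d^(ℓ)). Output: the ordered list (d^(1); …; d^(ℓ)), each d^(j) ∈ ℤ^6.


Via rank(M_{q-1}∘⋯∘M_p): M ≅ I[1,2], I[2,2]^2, I[2,3], I[4,4], I[5,6]^2.
μ_θ-semistable layers: μ^(1)=67; μ^(2)=45; μ^(3)=12; μ^(4)=1; μ^(5)=-21; μ^(6)=-32

((0, 0, 1, 0, 0, 0); (0, 0, 0, 1, 0, 0); (0, 0, 0, 0, 0, 2); (0, 0, 0, 0, 2, 0); (1, 1, 0, 0, 0, 0); (0, 3, 0, 0, 0, 0))


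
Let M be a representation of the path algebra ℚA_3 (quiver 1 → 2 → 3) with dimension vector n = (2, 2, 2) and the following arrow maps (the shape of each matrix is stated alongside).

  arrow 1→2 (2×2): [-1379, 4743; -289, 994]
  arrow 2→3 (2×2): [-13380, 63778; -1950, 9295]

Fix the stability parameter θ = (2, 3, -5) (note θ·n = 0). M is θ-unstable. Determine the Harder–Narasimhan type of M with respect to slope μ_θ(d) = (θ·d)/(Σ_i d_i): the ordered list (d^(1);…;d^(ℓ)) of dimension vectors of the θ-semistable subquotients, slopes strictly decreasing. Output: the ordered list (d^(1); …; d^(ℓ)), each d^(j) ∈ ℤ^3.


Barcode: M ≅ I[1,2], I[1,3], I[3,3]. HN layers by μ_θ (4 steps, strictly decreasing):
  μ^(1)=3; μ^(2)=2; μ^(3)=0; μ^(4)=-5

((0, 1, 0); (1, 0, 0); (1, 1, 1); (0, 0, 1))


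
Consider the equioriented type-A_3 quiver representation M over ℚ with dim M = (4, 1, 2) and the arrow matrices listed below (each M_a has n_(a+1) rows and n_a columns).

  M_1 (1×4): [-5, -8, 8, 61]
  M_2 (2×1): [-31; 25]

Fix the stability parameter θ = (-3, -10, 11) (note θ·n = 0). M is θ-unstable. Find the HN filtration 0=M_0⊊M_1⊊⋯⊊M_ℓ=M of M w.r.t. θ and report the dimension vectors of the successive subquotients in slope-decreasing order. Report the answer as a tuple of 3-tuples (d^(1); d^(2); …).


Via rank(M_{q-1}∘⋯∘M_p): M ≅ I[1,1]^3, I[1,3], I[3,3].
μ_θ-semistable layers: μ^(1)=11; μ^(2)=-3; μ^(3)=-13/2

((0, 0, 2); (3, 0, 0); (1, 1, 0))


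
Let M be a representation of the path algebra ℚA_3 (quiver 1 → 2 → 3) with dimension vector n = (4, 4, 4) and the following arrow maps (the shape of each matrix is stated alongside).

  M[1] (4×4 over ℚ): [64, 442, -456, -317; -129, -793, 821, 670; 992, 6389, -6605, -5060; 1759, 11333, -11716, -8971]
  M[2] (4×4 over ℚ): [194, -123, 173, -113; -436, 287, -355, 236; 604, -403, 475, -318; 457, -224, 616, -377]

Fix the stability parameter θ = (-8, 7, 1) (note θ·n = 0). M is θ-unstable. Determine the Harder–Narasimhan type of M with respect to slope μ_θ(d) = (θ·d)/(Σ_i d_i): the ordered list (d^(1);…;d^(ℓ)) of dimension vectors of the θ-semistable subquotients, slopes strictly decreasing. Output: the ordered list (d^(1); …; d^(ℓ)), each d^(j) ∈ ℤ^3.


Interval decomposition of M: I[1,2], I[1,3]^3, I[3,3].
HN type (ℓ=4): μ^(1)=7; μ^(2)=4; μ^(3)=1; μ^(4)=-8

((0, 1, 0); (0, 3, 3); (0, 0, 1); (4, 0, 0))


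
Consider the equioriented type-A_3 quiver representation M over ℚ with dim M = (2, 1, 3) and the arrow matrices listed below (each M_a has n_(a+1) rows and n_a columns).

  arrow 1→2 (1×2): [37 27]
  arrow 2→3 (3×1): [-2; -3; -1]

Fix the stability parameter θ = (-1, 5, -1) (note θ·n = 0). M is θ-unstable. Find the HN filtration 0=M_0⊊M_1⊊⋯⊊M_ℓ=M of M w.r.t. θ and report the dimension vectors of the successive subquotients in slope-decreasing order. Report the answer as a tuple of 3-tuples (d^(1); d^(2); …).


Barcode: M ≅ I[1,1], I[1,3], I[3,3]^2. HN layers by μ_θ (2 steps, strictly decreasing):
  μ^(1)=2; μ^(2)=-1

((0, 1, 1); (2, 0, 2))


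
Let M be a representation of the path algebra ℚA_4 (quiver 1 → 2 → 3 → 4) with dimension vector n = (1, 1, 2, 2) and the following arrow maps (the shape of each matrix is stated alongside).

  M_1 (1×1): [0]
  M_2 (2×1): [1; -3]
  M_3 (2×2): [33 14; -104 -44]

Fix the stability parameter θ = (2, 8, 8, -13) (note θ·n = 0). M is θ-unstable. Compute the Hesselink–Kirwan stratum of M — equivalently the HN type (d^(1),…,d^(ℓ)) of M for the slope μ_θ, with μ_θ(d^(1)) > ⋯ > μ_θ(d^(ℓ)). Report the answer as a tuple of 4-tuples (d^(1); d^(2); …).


Interval decomposition of M: I[1,1], I[2,4], I[3,4].
HN type (ℓ=3): μ^(1)=2; μ^(2)=1; μ^(3)=-5/2

((1, 0, 0, 0); (0, 1, 1, 1); (0, 0, 1, 1))


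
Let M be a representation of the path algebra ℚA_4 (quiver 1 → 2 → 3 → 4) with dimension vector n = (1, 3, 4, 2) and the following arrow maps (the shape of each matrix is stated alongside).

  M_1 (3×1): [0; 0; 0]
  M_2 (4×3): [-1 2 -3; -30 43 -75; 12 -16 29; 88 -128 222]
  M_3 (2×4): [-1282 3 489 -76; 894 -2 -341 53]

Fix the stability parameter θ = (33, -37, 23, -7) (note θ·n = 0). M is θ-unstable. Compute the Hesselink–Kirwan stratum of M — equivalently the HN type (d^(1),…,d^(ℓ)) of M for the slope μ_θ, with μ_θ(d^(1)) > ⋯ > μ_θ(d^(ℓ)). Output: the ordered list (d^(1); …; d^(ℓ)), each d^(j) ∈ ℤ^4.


Barcode: M ≅ I[1,1], I[2,3], I[2,4]^2, I[3,3]. HN layers by μ_θ (4 steps, strictly decreasing):
  μ^(1)=33; μ^(2)=23; μ^(3)=8; μ^(4)=-37

((1, 0, 0, 0); (0, 0, 2, 0); (0, 0, 2, 2); (0, 3, 0, 0))


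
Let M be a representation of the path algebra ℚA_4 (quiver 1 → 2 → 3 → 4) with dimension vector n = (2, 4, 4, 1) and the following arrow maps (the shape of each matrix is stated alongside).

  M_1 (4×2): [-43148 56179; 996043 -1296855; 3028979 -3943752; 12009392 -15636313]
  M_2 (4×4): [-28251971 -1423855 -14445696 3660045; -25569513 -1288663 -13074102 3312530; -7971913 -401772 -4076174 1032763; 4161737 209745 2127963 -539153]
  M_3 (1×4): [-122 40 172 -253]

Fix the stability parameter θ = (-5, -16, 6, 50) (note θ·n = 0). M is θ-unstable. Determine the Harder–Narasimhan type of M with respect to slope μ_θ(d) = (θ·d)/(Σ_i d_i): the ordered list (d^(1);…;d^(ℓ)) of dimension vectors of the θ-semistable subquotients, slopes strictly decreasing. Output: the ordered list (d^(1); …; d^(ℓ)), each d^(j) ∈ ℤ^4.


Barcode: M ≅ I[1,3], I[1,4], I[2,3]^2. HN layers by μ_θ (4 steps, strictly decreasing):
  μ^(1)=50; μ^(2)=6; μ^(3)=-21/2; μ^(4)=-16

((0, 0, 0, 1); (0, 0, 4, 0); (2, 2, 0, 0); (0, 2, 0, 0))


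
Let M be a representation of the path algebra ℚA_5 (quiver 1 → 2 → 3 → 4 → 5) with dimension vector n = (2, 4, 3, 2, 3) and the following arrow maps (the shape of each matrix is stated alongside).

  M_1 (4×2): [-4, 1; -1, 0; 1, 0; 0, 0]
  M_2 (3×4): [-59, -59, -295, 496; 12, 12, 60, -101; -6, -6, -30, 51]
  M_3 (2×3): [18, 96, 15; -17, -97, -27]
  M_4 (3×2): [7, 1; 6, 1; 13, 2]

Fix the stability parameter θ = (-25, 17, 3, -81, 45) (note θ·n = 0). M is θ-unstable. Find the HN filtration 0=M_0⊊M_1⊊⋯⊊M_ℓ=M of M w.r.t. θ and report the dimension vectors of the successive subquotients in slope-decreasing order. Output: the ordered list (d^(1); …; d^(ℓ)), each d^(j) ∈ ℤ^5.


Barcode: M ≅ I[1,2], I[1,5], I[2,2], I[2,5], I[3,3], I[5,5]. HN layers by μ_θ (5 steps, strictly decreasing):
  μ^(1)=45; μ^(2)=17; μ^(3)=3; μ^(4)=-61/3; μ^(5)=-25

((0, 0, 0, 0, 3); (0, 2, 0, 0, 0); (0, 0, 1, 0, 0); (0, 2, 2, 2, 0); (2, 0, 0, 0, 0))


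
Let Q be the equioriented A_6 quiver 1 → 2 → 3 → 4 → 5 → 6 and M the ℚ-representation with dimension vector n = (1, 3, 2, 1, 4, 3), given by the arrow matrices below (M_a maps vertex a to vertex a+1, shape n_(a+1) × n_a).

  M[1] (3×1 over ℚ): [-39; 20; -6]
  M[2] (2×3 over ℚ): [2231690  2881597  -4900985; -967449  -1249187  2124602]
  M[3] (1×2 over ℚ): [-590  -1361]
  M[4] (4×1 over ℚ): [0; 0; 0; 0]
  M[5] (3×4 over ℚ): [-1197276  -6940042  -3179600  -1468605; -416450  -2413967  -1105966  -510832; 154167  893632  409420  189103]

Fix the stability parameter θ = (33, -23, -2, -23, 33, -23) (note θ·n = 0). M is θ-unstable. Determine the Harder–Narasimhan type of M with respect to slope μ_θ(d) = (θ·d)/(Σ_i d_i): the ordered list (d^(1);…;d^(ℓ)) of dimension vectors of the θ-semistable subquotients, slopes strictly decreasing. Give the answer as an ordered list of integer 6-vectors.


Interval decomposition of M: I[1,4], I[2,2], I[2,3], I[5,5], I[5,6]^3.
HN type (ℓ=5): μ^(1)=33; μ^(2)=5; μ^(3)=-2; μ^(4)=-15/4; μ^(5)=-23

((0, 0, 0, 0, 1, 0); (0, 0, 0, 0, 3, 3); (0, 0, 1, 0, 0, 0); (1, 1, 1, 1, 0, 0); (0, 2, 0, 0, 0, 0))


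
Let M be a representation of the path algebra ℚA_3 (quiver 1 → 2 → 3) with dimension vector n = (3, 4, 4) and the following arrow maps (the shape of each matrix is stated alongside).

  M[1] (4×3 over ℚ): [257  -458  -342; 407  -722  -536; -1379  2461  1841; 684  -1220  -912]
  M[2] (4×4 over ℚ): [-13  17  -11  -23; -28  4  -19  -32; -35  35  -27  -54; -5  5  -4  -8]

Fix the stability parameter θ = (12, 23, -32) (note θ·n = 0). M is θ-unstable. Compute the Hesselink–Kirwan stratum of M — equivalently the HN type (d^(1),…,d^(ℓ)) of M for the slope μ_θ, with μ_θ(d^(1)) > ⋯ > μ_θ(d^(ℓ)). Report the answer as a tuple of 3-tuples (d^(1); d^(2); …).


Barcode: M ≅ I[1,2], I[1,3]^2, I[2,3], I[3,3]. HN layers by μ_θ (5 steps, strictly decreasing):
  μ^(1)=23; μ^(2)=12; μ^(3)=1; μ^(4)=-9/2; μ^(5)=-32

((0, 1, 0); (1, 0, 0); (2, 2, 2); (0, 1, 1); (0, 0, 1))


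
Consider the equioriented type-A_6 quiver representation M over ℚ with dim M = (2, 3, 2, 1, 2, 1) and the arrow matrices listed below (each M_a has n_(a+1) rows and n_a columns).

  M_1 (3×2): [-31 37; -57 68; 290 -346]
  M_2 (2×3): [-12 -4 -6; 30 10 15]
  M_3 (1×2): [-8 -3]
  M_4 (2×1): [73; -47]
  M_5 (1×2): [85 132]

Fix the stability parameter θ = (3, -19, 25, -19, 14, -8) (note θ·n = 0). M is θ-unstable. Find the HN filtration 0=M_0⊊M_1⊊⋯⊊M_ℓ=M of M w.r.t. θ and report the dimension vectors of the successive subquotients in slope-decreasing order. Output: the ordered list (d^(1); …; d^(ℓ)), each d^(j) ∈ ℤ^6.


Interval decomposition of M: I[1,2], I[1,6], I[2,2], I[3,3], I[5,5].
HN type (ℓ=5): μ^(1)=25; μ^(2)=14; μ^(3)=3; μ^(4)=-8; μ^(5)=-19

((0, 0, 1, 0, 0, 0); (0, 0, 0, 0, 1, 0); (0, 0, 1, 1, 1, 1); (2, 2, 0, 0, 0, 0); (0, 1, 0, 0, 0, 0))


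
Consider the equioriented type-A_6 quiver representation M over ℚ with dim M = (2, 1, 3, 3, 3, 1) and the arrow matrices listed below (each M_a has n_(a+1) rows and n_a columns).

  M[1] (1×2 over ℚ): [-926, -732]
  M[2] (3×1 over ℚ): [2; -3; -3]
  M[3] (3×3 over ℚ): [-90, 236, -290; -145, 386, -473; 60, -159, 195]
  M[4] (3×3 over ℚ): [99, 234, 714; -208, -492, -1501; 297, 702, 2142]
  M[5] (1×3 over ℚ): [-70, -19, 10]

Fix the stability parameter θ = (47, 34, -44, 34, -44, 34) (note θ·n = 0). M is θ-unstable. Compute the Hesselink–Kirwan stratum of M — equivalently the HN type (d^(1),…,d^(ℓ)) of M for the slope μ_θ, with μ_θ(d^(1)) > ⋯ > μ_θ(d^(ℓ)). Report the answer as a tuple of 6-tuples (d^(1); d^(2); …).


Interval decomposition of M: I[1,1], I[1,4], I[3,3], I[3,6], I[4,5], I[5,5].
HN type (ℓ=5): μ^(1)=47; μ^(2)=34; μ^(3)=37/3; μ^(4)=-5; μ^(5)=-44

((1, 0, 0, 0, 0, 0); (0, 0, 0, 1, 0, 1); (1, 1, 1, 0, 0, 0); (0, 0, 0, 2, 2, 0); (0, 0, 2, 0, 1, 0))


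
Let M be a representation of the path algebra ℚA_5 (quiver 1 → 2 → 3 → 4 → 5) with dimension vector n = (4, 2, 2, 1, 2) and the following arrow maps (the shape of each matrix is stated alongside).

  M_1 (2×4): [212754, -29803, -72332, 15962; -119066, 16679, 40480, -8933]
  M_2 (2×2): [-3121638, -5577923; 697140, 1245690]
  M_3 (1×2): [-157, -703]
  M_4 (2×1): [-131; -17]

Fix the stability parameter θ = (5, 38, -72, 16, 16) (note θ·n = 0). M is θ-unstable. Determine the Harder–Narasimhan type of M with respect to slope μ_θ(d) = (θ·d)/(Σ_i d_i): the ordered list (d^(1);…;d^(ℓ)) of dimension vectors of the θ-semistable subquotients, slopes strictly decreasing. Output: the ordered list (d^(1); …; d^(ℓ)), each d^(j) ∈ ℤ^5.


Interval decomposition of M: I[1,1]^2, I[1,2], I[1,5], I[3,3], I[5,5].
HN type (ℓ=5): μ^(1)=38; μ^(2)=16; μ^(3)=5; μ^(4)=-29/3; μ^(5)=-72

((0, 1, 0, 0, 0); (0, 0, 0, 1, 2); (3, 0, 0, 0, 0); (1, 1, 1, 0, 0); (0, 0, 1, 0, 0))


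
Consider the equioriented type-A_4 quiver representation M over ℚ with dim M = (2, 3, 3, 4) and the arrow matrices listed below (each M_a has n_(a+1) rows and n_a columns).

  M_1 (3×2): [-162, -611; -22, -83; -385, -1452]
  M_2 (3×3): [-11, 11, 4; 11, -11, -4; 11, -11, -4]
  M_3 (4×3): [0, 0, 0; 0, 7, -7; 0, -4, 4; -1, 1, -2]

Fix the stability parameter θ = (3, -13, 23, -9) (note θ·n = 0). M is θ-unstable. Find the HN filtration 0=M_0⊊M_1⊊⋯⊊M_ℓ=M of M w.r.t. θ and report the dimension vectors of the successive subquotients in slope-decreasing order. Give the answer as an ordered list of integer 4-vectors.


Via rank(M_{q-1}∘⋯∘M_p): M ≅ I[1,2]^2, I[2,3], I[3,4]^2, I[4,4]^2.
μ_θ-semistable layers: μ^(1)=23; μ^(2)=7; μ^(3)=-5; μ^(4)=-9; μ^(5)=-13

((0, 0, 1, 0); (0, 0, 2, 2); (2, 2, 0, 0); (0, 0, 0, 2); (0, 1, 0, 0))


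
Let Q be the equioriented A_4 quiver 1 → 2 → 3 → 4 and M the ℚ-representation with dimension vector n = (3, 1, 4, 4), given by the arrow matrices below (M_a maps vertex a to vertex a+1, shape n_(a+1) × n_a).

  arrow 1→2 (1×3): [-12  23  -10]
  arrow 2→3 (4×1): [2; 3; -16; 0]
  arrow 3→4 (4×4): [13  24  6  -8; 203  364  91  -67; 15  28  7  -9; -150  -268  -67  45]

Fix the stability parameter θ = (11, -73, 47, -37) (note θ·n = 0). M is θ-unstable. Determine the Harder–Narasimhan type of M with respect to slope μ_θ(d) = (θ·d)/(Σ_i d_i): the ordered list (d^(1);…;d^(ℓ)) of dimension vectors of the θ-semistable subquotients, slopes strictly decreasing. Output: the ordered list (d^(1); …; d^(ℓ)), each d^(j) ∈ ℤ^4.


Interval decomposition of M: I[1,1]^2, I[1,4], I[3,3], I[3,4]^2, I[4,4].
HN type (ℓ=5): μ^(1)=47; μ^(2)=11; μ^(3)=5; μ^(4)=-31; μ^(5)=-37

((0, 0, 1, 0); (2, 0, 0, 0); (0, 0, 3, 3); (1, 1, 0, 0); (0, 0, 0, 1))


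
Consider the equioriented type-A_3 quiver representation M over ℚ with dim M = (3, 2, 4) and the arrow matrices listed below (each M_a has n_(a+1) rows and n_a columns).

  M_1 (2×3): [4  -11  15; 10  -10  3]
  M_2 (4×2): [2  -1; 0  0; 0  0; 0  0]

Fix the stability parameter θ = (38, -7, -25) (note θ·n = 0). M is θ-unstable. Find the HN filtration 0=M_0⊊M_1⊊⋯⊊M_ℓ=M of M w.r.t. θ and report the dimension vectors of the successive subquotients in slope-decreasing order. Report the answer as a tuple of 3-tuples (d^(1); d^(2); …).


Interval decomposition of M: I[1,1], I[1,2], I[1,3], I[3,3]^3.
HN type (ℓ=4): μ^(1)=38; μ^(2)=31/2; μ^(3)=2; μ^(4)=-25

((1, 0, 0); (1, 1, 0); (1, 1, 1); (0, 0, 3))


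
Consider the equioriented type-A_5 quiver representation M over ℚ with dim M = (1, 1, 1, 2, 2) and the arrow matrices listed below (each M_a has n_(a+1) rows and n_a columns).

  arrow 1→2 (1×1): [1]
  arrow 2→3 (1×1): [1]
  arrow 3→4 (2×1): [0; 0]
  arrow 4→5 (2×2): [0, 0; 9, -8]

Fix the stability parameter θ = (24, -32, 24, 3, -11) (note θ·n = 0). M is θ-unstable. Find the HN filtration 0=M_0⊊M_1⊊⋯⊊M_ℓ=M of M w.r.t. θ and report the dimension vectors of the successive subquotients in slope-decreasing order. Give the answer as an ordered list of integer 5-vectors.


Via rank(M_{q-1}∘⋯∘M_p): M ≅ I[1,3], I[4,4], I[4,5], I[5,5].
μ_θ-semistable layers: μ^(1)=24; μ^(2)=3; μ^(3)=-4; μ^(4)=-11

((0, 0, 1, 0, 0); (0, 0, 0, 1, 0); (1, 1, 0, 1, 1); (0, 0, 0, 0, 1))


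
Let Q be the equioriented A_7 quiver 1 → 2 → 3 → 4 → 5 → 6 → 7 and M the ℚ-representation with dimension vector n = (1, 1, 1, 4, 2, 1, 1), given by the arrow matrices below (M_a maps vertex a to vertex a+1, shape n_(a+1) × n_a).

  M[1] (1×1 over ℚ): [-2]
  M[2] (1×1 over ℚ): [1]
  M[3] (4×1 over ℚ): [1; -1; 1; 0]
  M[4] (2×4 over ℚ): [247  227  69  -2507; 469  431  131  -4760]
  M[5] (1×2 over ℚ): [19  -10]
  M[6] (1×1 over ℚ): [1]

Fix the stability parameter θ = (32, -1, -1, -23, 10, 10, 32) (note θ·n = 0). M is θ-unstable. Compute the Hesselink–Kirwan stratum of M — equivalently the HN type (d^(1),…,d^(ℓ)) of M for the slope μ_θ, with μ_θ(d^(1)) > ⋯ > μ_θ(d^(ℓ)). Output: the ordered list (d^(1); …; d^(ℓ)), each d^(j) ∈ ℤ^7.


Via rank(M_{q-1}∘⋯∘M_p): M ≅ I[1,7], I[4,4]^2, I[4,5].
μ_θ-semistable layers: μ^(1)=32; μ^(2)=10; μ^(3)=7/4; μ^(4)=-23

((0, 0, 0, 0, 0, 0, 1); (0, 0, 0, 0, 2, 1, 0); (1, 1, 1, 1, 0, 0, 0); (0, 0, 0, 3, 0, 0, 0))


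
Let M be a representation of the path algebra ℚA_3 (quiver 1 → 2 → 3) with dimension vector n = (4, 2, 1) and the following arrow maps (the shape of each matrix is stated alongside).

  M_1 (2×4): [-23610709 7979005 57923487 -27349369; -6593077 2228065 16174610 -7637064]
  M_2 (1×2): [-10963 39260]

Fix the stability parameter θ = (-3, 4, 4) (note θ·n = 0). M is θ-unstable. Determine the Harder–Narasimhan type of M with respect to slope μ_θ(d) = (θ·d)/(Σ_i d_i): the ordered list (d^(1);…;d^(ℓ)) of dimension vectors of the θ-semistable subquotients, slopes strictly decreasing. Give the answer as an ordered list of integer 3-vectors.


Barcode: M ≅ I[1,1]^2, I[1,2], I[1,3]. HN layers by μ_θ (2 steps, strictly decreasing):
  μ^(1)=4; μ^(2)=-3

((0, 2, 1); (4, 0, 0))


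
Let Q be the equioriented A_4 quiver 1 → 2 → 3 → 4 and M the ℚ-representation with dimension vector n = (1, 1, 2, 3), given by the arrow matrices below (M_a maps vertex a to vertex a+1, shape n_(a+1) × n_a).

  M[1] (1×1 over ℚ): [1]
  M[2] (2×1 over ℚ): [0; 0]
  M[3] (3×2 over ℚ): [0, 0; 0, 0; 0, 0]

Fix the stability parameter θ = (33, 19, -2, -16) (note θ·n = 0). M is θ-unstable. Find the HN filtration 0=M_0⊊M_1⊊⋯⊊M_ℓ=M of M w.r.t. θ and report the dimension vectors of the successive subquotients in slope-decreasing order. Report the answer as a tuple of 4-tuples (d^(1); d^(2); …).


Barcode: M ≅ I[1,2], I[3,3]^2, I[4,4]^3. HN layers by μ_θ (3 steps, strictly decreasing):
  μ^(1)=26; μ^(2)=-2; μ^(3)=-16

((1, 1, 0, 0); (0, 0, 2, 0); (0, 0, 0, 3))


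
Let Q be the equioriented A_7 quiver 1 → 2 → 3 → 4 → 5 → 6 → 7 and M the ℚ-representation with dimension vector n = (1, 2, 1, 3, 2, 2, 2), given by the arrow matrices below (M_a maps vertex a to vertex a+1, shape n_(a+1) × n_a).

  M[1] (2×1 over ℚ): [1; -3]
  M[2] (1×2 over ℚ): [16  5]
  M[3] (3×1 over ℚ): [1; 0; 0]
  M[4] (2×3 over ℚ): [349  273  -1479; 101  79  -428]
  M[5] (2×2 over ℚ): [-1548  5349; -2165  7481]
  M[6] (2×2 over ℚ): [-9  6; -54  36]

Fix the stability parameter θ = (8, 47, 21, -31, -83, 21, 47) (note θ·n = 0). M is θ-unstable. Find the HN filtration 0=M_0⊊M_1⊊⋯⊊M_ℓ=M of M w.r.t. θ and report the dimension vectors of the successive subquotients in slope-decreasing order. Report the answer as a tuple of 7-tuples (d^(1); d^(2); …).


Via rank(M_{q-1}∘⋯∘M_p): M ≅ I[1,7], I[2,2], I[4,4], I[4,6], I[7,7].
μ_θ-semistable layers: μ^(1)=47; μ^(2)=21; μ^(3)=-38/5; μ^(4)=-31; μ^(5)=-57

((0, 1, 0, 0, 0, 0, 2); (0, 0, 0, 0, 0, 2, 0); (1, 1, 1, 1, 1, 0, 0); (0, 0, 0, 1, 0, 0, 0); (0, 0, 0, 1, 1, 0, 0))


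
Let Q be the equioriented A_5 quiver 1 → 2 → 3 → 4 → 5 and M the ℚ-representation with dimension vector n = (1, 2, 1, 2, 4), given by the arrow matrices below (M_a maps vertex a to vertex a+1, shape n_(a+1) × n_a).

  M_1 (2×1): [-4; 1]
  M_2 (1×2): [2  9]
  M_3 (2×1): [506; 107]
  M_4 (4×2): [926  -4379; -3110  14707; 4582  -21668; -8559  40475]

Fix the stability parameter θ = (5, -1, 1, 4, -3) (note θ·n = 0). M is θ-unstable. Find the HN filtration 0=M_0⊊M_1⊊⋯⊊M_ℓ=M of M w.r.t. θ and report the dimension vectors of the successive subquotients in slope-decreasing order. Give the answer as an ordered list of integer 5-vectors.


Interval decomposition of M: I[1,5], I[2,2], I[4,5], I[5,5]^2.
HN type (ℓ=4): μ^(1)=6/5; μ^(2)=1/2; μ^(3)=-1; μ^(4)=-3

((1, 1, 1, 1, 1); (0, 0, 0, 1, 1); (0, 1, 0, 0, 0); (0, 0, 0, 0, 2))


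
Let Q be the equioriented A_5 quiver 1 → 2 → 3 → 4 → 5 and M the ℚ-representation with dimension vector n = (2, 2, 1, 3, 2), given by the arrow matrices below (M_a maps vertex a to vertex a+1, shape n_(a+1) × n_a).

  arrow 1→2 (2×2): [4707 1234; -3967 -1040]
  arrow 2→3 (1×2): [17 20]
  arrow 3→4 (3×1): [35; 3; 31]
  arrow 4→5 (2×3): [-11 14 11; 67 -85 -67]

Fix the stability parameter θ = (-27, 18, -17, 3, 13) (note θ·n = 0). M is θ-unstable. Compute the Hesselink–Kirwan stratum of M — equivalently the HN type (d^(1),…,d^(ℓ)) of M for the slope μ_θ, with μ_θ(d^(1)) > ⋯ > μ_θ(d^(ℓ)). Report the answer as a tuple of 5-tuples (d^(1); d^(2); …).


Interval decomposition of M: I[1,2], I[1,5], I[4,4], I[4,5].
HN type (ℓ=5): μ^(1)=18; μ^(2)=13; μ^(3)=3; μ^(4)=1/2; μ^(5)=-27

((0, 1, 0, 0, 0); (0, 0, 0, 0, 2); (0, 0, 0, 3, 0); (0, 1, 1, 0, 0); (2, 0, 0, 0, 0))


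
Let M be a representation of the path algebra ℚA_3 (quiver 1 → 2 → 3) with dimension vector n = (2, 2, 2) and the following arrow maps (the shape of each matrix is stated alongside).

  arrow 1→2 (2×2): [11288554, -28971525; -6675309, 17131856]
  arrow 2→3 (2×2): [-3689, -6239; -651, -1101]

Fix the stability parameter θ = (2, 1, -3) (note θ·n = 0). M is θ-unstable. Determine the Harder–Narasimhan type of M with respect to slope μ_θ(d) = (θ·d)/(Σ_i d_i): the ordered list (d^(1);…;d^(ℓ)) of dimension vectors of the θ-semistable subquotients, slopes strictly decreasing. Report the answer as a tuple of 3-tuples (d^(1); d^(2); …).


Barcode: M ≅ I[1,2], I[1,3], I[3,3]. HN layers by μ_θ (3 steps, strictly decreasing):
  μ^(1)=3/2; μ^(2)=0; μ^(3)=-3

((1, 1, 0); (1, 1, 1); (0, 0, 1))


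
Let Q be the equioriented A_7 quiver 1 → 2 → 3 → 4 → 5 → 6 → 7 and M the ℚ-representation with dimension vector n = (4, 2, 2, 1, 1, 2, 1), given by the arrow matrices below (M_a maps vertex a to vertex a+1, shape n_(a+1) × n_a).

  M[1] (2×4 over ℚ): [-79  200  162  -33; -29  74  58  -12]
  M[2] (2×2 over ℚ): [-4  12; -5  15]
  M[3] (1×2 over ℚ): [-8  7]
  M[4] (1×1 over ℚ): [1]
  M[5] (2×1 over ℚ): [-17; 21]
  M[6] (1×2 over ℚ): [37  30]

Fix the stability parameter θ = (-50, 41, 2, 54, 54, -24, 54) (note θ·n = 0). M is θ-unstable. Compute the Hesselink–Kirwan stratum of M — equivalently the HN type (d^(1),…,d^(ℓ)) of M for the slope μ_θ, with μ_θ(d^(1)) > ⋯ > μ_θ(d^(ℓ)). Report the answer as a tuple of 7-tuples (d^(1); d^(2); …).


Interval decomposition of M: I[1,1]^2, I[1,2], I[1,7], I[3,3], I[6,6].
HN type (ℓ=7): μ^(1)=54; μ^(2)=41; μ^(3)=28; μ^(4)=43/2; μ^(5)=2; μ^(6)=-24; μ^(7)=-50

((0, 0, 0, 0, 0, 0, 1); (0, 1, 0, 0, 0, 0, 0); (0, 0, 0, 1, 1, 1, 0); (0, 1, 1, 0, 0, 0, 0); (0, 0, 1, 0, 0, 0, 0); (0, 0, 0, 0, 0, 1, 0); (4, 0, 0, 0, 0, 0, 0))


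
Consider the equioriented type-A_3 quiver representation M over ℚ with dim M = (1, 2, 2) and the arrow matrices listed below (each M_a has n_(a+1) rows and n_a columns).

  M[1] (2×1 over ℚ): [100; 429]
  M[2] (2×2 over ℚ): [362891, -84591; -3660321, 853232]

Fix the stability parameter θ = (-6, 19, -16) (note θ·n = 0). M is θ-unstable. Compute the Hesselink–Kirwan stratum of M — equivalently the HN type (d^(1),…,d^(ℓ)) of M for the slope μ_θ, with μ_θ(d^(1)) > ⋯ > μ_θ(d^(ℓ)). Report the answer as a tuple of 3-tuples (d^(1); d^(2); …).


Barcode: M ≅ I[1,3], I[2,3]. HN layers by μ_θ (2 steps, strictly decreasing):
  μ^(1)=3/2; μ^(2)=-6

((0, 2, 2); (1, 0, 0))
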